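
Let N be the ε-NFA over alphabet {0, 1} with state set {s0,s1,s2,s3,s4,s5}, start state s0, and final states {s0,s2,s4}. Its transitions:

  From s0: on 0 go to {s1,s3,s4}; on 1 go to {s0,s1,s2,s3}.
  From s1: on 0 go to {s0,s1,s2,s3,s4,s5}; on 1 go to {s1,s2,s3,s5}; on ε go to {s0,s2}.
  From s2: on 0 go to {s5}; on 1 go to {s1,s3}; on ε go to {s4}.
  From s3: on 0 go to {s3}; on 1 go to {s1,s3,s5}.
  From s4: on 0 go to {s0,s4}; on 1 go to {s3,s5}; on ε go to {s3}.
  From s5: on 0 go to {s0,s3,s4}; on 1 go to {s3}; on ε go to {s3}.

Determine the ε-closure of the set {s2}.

{s2,s3,s4}

Begin with {s2}.
s2 →ε {s4}; add s4.
s4 →ε {s3}; add s3.
ε-closure = {s2,s3,s4}.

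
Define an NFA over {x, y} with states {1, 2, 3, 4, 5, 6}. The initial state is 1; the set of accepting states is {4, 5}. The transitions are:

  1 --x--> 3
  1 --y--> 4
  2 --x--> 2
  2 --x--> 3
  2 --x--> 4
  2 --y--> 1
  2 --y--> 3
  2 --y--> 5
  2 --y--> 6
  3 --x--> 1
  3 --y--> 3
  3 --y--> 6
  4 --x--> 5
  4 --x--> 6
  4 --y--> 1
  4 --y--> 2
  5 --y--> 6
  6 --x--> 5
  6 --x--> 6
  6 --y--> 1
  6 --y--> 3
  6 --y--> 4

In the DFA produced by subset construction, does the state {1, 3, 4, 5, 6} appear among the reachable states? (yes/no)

yes

Start state of the DFA: {1}.
{1} --x--> {3}  [new]
{1} --y--> {4}  [new]
{3} --x--> {1}  [seen]
{3} --y--> {3, 6}  [new]
{4} --x--> {5, 6}  [new]
{4} --y--> {1, 2}  [new]
{3, 6} --x--> {1, 5, 6}  [new]
{3, 6} --y--> {1, 3, 4, 6}  [new]
{5, 6} --x--> {5, 6}  [seen]
{5, 6} --y--> {1, 3, 4, 6}  [seen]
{1, 2} --x--> {2, 3, 4}  [new]
{1, 2} --y--> {1, 3, 4, 5, 6}  [new]
{1, 5, 6} --x--> {3, 5, 6}  [new]
{1, 5, 6} --y--> {1, 3, 4, 6}  [seen]
{1, 3, 4, 6} --x--> {1, 3, 5, 6}  [new]
{1, 3, 4, 6} --y--> {1, 2, 3, 4, 6}  [new]
{2, 3, 4} --x--> {1, 2, 3, 4, 5, 6}  [new]
{2, 3, 4} --y--> {1, 2, 3, 5, 6}  [new]
{1, 3, 4, 5, 6} --x--> {1, 3, 5, 6}  [seen]
{1, 3, 4, 5, 6} --y--> {1, 2, 3, 4, 6}  [seen]
{3, 5, 6} --x--> {1, 5, 6}  [seen]
{3, 5, 6} --y--> {1, 3, 4, 6}  [seen]
{1, 3, 5, 6} --x--> {1, 3, 5, 6}  [seen]
{1, 3, 5, 6} --y--> {1, 3, 4, 6}  [seen]
{1, 2, 3, 4, 6} --x--> {1, 2, 3, 4, 5, 6}  [seen]
{1, 2, 3, 4, 6} --y--> {1, 2, 3, 4, 5, 6}  [seen]
{1, 2, 3, 4, 5, 6} --x--> {1, 2, 3, 4, 5, 6}  [seen]
{1, 2, 3, 4, 5, 6} --y--> {1, 2, 3, 4, 5, 6}  [seen]
{1, 2, 3, 5, 6} --x--> {1, 2, 3, 4, 5, 6}  [seen]
{1, 2, 3, 5, 6} --y--> {1, 3, 4, 5, 6}  [seen]
Reachable DFA states: {1}, {3}, {4}, {3, 6}, {5, 6}, {1, 2}, {1, 5, 6}, {1, 3, 4, 6}, {2, 3, 4}, {1, 3, 4, 5, 6}, {3, 5, 6}, {1, 3, 5, 6}, {1, 2, 3, 4, 6}, {1, 2, 3, 4, 5, 6}, {1, 2, 3, 5, 6}.
{1, 3, 4, 5, 6} is among them.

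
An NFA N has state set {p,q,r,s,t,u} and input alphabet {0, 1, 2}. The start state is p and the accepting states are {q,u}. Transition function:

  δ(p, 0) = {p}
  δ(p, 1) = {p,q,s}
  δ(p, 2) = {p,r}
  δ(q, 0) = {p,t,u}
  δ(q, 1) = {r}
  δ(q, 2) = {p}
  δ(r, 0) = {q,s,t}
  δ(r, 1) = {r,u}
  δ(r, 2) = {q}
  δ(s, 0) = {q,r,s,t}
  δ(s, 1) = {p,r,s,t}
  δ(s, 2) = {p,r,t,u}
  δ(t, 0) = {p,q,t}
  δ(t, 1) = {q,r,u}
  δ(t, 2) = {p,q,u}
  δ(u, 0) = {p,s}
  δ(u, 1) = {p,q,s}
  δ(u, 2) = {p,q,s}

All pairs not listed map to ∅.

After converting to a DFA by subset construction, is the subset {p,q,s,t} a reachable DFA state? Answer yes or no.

yes

Start state of the DFA: {p}.
{p} --0--> {p}  [seen]
{p} --1--> {p,q,s}  [new]
{p} --2--> {p,r}  [new]
{p,q,s} --0--> {p,q,r,s,t,u}  [new]
{p,q,s} --1--> {p,q,r,s,t}  [new]
{p,q,s} --2--> {p,r,t,u}  [new]
{p,r} --0--> {p,q,s,t}  [new]
{p,r} --1--> {p,q,r,s,u}  [new]
{p,r} --2--> {p,q,r}  [new]
{p,q,r,s,t,u} --0--> {p,q,r,s,t,u}  [seen]
{p,q,r,s,t,u} --1--> {p,q,r,s,t,u}  [seen]
{p,q,r,s,t,u} --2--> {p,q,r,s,t,u}  [seen]
{p,q,r,s,t} --0--> {p,q,r,s,t,u}  [seen]
{p,q,r,s,t} --1--> {p,q,r,s,t,u}  [seen]
{p,q,r,s,t} --2--> {p,q,r,t,u}  [new]
{p,r,t,u} --0--> {p,q,s,t}  [seen]
{p,r,t,u} --1--> {p,q,r,s,u}  [seen]
{p,r,t,u} --2--> {p,q,r,s,u}  [seen]
{p,q,s,t} --0--> {p,q,r,s,t,u}  [seen]
{p,q,s,t} --1--> {p,q,r,s,t,u}  [seen]
{p,q,s,t} --2--> {p,q,r,t,u}  [seen]
{p,q,r,s,u} --0--> {p,q,r,s,t,u}  [seen]
{p,q,r,s,u} --1--> {p,q,r,s,t,u}  [seen]
{p,q,r,s,u} --2--> {p,q,r,s,t,u}  [seen]
{p,q,r} --0--> {p,q,s,t,u}  [new]
{p,q,r} --1--> {p,q,r,s,u}  [seen]
{p,q,r} --2--> {p,q,r}  [seen]
{p,q,r,t,u} --0--> {p,q,s,t,u}  [seen]
{p,q,r,t,u} --1--> {p,q,r,s,u}  [seen]
{p,q,r,t,u} --2--> {p,q,r,s,u}  [seen]
{p,q,s,t,u} --0--> {p,q,r,s,t,u}  [seen]
{p,q,s,t,u} --1--> {p,q,r,s,t,u}  [seen]
{p,q,s,t,u} --2--> {p,q,r,s,t,u}  [seen]
Reachable DFA states: {p}, {p,q,s}, {p,r}, {p,q,r,s,t,u}, {p,q,r,s,t}, {p,r,t,u}, {p,q,s,t}, {p,q,r,s,u}, {p,q,r}, {p,q,r,t,u}, {p,q,s,t,u}.
{p,q,s,t} is among them.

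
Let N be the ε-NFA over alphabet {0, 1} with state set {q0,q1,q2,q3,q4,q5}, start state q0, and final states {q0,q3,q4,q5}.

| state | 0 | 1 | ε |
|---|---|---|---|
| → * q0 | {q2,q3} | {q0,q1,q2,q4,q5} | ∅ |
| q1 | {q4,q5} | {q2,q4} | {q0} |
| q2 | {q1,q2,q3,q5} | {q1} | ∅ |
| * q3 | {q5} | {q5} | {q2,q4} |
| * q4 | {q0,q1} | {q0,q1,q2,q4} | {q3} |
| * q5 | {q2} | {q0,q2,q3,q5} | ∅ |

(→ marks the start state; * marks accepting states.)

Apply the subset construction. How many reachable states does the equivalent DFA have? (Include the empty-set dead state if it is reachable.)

Start state of the DFA: {q0} (ε-closure of the NFA start).
{q0} --0--> {q2,q3,q4}  [new]
{q0} --1--> {q0,q1,q2,q3,q4,q5}  [new]
{q2,q3,q4} --0--> {q0,q1,q2,q3,q4,q5}  [seen]
{q2,q3,q4} --1--> {q0,q1,q2,q3,q4,q5}  [seen]
{q0,q1,q2,q3,q4,q5} --0--> {q0,q1,q2,q3,q4,q5}  [seen]
{q0,q1,q2,q3,q4,q5} --1--> {q0,q1,q2,q3,q4,q5}  [seen]
Reachable DFA states: {q0}, {q2,q3,q4}, {q0,q1,q2,q3,q4,q5}.

3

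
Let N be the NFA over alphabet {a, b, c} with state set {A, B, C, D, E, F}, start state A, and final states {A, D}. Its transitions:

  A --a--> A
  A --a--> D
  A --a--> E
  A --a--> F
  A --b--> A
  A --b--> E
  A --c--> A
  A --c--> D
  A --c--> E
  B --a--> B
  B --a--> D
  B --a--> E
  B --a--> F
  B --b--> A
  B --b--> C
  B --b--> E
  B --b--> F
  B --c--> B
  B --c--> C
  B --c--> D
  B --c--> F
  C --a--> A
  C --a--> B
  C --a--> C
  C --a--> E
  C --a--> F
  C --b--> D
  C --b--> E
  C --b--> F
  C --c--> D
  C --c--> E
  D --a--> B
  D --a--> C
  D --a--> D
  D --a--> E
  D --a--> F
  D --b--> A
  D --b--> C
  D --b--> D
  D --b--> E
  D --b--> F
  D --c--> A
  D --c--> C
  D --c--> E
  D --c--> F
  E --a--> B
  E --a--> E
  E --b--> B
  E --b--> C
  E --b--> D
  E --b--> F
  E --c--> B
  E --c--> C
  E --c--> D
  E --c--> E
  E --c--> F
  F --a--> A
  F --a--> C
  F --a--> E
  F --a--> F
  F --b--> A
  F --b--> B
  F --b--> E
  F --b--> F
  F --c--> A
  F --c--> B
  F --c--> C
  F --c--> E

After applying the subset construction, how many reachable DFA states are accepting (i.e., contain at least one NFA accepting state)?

Start state of the DFA: {A}.
{A} --a--> {A, D, E, F}  [new]
{A} --b--> {A, E}  [new]
{A} --c--> {A, D, E}  [new]
{A, D, E, F} --a--> {A, B, C, D, E, F}  [new]
{A, D, E, F} --b--> {A, B, C, D, E, F}  [seen]
{A, D, E, F} --c--> {A, B, C, D, E, F}  [seen]
{A, E} --a--> {A, B, D, E, F}  [new]
{A, E} --b--> {A, B, C, D, E, F}  [seen]
{A, E} --c--> {A, B, C, D, E, F}  [seen]
{A, D, E} --a--> {A, B, C, D, E, F}  [seen]
{A, D, E} --b--> {A, B, C, D, E, F}  [seen]
{A, D, E} --c--> {A, B, C, D, E, F}  [seen]
{A, B, C, D, E, F} --a--> {A, B, C, D, E, F}  [seen]
{A, B, C, D, E, F} --b--> {A, B, C, D, E, F}  [seen]
{A, B, C, D, E, F} --c--> {A, B, C, D, E, F}  [seen]
{A, B, D, E, F} --a--> {A, B, C, D, E, F}  [seen]
{A, B, D, E, F} --b--> {A, B, C, D, E, F}  [seen]
{A, B, D, E, F} --c--> {A, B, C, D, E, F}  [seen]
Reachable DFA states: {A}, {A, D, E, F}, {A, E}, {A, D, E}, {A, B, C, D, E, F}, {A, B, D, E, F}.
Accepting DFA states (contain an NFA accepting state): {A}, {A, D, E, F}, {A, E}, {A, D, E}, {A, B, C, D, E, F}, {A, B, D, E, F}.

6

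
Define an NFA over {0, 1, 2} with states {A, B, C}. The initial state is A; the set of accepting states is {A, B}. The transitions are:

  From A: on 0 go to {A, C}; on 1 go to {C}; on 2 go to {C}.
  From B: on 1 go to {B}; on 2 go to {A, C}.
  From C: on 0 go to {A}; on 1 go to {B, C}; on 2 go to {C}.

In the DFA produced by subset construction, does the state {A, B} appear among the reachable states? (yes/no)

no

Start state of the DFA: {A}.
{A} --0--> {A, C}  [new]
{A} --1--> {C}  [new]
{A} --2--> {C}  [seen]
{A, C} --0--> {A, C}  [seen]
{A, C} --1--> {B, C}  [new]
{A, C} --2--> {C}  [seen]
{C} --0--> {A}  [seen]
{C} --1--> {B, C}  [seen]
{C} --2--> {C}  [seen]
{B, C} --0--> {A}  [seen]
{B, C} --1--> {B, C}  [seen]
{B, C} --2--> {A, C}  [seen]
Reachable DFA states: {A}, {A, C}, {C}, {B, C}.
{A, B} is not among them.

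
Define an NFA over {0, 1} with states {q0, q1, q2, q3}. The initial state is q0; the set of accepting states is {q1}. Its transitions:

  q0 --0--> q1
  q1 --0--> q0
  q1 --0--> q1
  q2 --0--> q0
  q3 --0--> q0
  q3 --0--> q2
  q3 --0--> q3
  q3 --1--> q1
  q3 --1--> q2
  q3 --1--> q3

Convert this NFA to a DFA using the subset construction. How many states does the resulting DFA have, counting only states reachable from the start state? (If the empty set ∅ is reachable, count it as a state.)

Start state of the DFA: {q0}.
{q0} --0--> {q1}  [new]
{q0} --1--> ∅  [new]
{q1} --0--> {q0, q1}  [new]
{q1} --1--> ∅  [seen]
∅ --0--> ∅  [seen]
∅ --1--> ∅  [seen]
{q0, q1} --0--> {q0, q1}  [seen]
{q0, q1} --1--> ∅  [seen]
Reachable DFA states: {q0}, {q1}, ∅, {q0, q1}.

4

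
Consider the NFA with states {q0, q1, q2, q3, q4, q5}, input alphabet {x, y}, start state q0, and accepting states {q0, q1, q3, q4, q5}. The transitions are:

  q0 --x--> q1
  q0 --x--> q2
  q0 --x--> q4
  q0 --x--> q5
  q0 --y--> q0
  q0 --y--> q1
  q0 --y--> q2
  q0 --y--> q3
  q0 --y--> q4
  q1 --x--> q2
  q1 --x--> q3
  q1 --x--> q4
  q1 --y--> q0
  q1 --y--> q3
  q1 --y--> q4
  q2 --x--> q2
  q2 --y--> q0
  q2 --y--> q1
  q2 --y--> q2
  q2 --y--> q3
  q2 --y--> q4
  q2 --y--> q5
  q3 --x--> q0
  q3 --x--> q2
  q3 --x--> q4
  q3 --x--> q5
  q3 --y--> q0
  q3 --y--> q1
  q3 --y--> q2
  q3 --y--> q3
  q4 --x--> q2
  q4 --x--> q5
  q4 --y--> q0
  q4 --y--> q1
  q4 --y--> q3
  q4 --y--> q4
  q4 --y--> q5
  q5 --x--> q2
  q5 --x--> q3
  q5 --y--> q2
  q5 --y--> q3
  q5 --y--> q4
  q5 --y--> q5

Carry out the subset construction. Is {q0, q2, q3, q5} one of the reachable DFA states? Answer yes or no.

Start state of the DFA: {q0}.
{q0} --x--> {q1, q2, q4, q5}  [new]
{q0} --y--> {q0, q1, q2, q3, q4}  [new]
{q1, q2, q4, q5} --x--> {q2, q3, q4, q5}  [new]
{q1, q2, q4, q5} --y--> {q0, q1, q2, q3, q4, q5}  [new]
{q0, q1, q2, q3, q4} --x--> {q0, q1, q2, q3, q4, q5}  [seen]
{q0, q1, q2, q3, q4} --y--> {q0, q1, q2, q3, q4, q5}  [seen]
{q2, q3, q4, q5} --x--> {q0, q2, q3, q4, q5}  [new]
{q2, q3, q4, q5} --y--> {q0, q1, q2, q3, q4, q5}  [seen]
{q0, q1, q2, q3, q4, q5} --x--> {q0, q1, q2, q3, q4, q5}  [seen]
{q0, q1, q2, q3, q4, q5} --y--> {q0, q1, q2, q3, q4, q5}  [seen]
{q0, q2, q3, q4, q5} --x--> {q0, q1, q2, q3, q4, q5}  [seen]
{q0, q2, q3, q4, q5} --y--> {q0, q1, q2, q3, q4, q5}  [seen]
Reachable DFA states: {q0}, {q1, q2, q4, q5}, {q0, q1, q2, q3, q4}, {q2, q3, q4, q5}, {q0, q1, q2, q3, q4, q5}, {q0, q2, q3, q4, q5}.
{q0, q2, q3, q5} is not among them.

no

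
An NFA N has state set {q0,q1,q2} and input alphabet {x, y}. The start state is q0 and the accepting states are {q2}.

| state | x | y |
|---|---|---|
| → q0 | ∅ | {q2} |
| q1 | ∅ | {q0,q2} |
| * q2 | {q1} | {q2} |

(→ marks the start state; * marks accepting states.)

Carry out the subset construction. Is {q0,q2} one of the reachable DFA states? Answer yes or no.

yes

Start state of the DFA: {q0}.
{q0} --x--> ∅  [new]
{q0} --y--> {q2}  [new]
∅ --x--> ∅  [seen]
∅ --y--> ∅  [seen]
{q2} --x--> {q1}  [new]
{q2} --y--> {q2}  [seen]
{q1} --x--> ∅  [seen]
{q1} --y--> {q0,q2}  [new]
{q0,q2} --x--> {q1}  [seen]
{q0,q2} --y--> {q2}  [seen]
Reachable DFA states: {q0}, ∅, {q2}, {q1}, {q0,q2}.
{q0,q2} is among them.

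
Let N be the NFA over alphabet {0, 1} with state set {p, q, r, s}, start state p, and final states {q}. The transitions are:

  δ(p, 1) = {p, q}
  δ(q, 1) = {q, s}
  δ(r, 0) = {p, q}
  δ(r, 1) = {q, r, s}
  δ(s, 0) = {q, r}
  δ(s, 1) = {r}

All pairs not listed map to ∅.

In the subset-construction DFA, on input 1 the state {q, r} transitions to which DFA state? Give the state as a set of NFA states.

δ(q,1) = {q, s}; δ(r,1) = {q, r, s}.
Union: {q, r, s}.

{q, r, s}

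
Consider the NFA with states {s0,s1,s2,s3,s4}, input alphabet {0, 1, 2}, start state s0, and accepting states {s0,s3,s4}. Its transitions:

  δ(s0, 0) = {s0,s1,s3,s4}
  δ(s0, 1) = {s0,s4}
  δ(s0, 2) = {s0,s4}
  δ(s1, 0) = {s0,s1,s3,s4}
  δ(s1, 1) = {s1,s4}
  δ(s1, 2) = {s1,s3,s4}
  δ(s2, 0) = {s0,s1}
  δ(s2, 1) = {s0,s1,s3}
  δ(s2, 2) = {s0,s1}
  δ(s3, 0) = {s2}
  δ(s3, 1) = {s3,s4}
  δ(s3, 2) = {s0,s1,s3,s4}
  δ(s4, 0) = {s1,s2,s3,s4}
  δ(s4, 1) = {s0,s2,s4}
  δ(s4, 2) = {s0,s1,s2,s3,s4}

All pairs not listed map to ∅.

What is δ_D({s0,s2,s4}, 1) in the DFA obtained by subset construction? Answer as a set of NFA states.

{s0,s1,s2,s3,s4}

δ(s0,1) = {s0,s4}; δ(s2,1) = {s0,s1,s3}; δ(s4,1) = {s0,s2,s4}.
Union: {s0,s1,s2,s3,s4}.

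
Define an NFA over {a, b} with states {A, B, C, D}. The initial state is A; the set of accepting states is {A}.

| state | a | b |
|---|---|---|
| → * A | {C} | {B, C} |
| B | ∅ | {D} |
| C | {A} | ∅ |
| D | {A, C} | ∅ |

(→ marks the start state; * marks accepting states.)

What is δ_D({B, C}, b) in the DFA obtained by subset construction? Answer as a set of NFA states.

{D}

δ(B,b) = {D}; δ(C,b) = ∅.
Union: {D}.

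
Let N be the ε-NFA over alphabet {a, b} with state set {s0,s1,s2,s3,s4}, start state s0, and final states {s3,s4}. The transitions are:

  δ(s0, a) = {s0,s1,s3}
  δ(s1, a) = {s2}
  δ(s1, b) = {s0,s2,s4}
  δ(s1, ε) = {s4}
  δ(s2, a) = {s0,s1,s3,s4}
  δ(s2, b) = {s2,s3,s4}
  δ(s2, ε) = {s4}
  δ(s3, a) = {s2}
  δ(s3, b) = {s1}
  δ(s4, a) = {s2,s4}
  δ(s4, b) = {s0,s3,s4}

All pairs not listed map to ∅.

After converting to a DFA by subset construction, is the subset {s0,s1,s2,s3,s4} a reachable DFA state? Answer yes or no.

Start state of the DFA: {s0} (ε-closure of the NFA start).
{s0} --a--> {s0,s1,s3,s4}  [new]
{s0} --b--> ∅  [new]
{s0,s1,s3,s4} --a--> {s0,s1,s2,s3,s4}  [new]
{s0,s1,s3,s4} --b--> {s0,s1,s2,s3,s4}  [seen]
∅ --a--> ∅  [seen]
∅ --b--> ∅  [seen]
{s0,s1,s2,s3,s4} --a--> {s0,s1,s2,s3,s4}  [seen]
{s0,s1,s2,s3,s4} --b--> {s0,s1,s2,s3,s4}  [seen]
Reachable DFA states: {s0}, {s0,s1,s3,s4}, ∅, {s0,s1,s2,s3,s4}.
{s0,s1,s2,s3,s4} is among them.

yes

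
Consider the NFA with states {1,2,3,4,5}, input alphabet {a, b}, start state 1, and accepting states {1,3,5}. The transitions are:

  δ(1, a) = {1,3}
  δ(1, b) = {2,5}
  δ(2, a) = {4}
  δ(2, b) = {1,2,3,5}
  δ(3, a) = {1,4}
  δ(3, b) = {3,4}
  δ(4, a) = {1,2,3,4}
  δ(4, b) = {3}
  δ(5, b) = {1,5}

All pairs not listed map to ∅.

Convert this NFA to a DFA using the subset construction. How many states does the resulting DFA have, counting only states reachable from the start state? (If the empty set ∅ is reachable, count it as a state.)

13

Start state of the DFA: {1}.
{1} --a--> {1,3}  [new]
{1} --b--> {2,5}  [new]
{1,3} --a--> {1,3,4}  [new]
{1,3} --b--> {2,3,4,5}  [new]
{2,5} --a--> {4}  [new]
{2,5} --b--> {1,2,3,5}  [new]
{1,3,4} --a--> {1,2,3,4}  [new]
{1,3,4} --b--> {2,3,4,5}  [seen]
{2,3,4,5} --a--> {1,2,3,4}  [seen]
{2,3,4,5} --b--> {1,2,3,4,5}  [new]
{4} --a--> {1,2,3,4}  [seen]
{4} --b--> {3}  [new]
{1,2,3,5} --a--> {1,3,4}  [seen]
{1,2,3,5} --b--> {1,2,3,4,5}  [seen]
{1,2,3,4} --a--> {1,2,3,4}  [seen]
{1,2,3,4} --b--> {1,2,3,4,5}  [seen]
{1,2,3,4,5} --a--> {1,2,3,4}  [seen]
{1,2,3,4,5} --b--> {1,2,3,4,5}  [seen]
{3} --a--> {1,4}  [new]
{3} --b--> {3,4}  [new]
{1,4} --a--> {1,2,3,4}  [seen]
{1,4} --b--> {2,3,5}  [new]
{3,4} --a--> {1,2,3,4}  [seen]
{3,4} --b--> {3,4}  [seen]
{2,3,5} --a--> {1,4}  [seen]
{2,3,5} --b--> {1,2,3,4,5}  [seen]
Reachable DFA states: {1}, {1,3}, {2,5}, {1,3,4}, {2,3,4,5}, {4}, {1,2,3,5}, {1,2,3,4}, {1,2,3,4,5}, {3}, {1,4}, {3,4}, {2,3,5}.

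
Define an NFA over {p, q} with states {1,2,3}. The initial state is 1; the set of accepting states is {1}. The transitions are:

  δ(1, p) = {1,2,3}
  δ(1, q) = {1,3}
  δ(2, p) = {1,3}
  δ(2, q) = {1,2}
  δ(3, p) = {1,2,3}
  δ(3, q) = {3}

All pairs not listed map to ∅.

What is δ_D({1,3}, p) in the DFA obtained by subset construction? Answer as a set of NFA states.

{1,2,3}

δ(1,p) = {1,2,3}; δ(3,p) = {1,2,3}.
Union: {1,2,3}.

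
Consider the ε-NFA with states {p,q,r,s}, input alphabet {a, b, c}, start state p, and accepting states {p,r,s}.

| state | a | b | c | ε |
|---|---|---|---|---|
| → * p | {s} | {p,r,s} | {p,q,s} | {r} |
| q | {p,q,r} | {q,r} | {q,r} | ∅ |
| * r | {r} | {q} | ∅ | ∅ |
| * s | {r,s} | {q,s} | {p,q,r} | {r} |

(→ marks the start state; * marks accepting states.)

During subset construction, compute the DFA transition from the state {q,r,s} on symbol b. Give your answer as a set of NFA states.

{q,r,s}

δ(q,b) = {q,r}; δ(r,b) = {q}; δ(s,b) = {q,s}.
Union: {q,r,s}.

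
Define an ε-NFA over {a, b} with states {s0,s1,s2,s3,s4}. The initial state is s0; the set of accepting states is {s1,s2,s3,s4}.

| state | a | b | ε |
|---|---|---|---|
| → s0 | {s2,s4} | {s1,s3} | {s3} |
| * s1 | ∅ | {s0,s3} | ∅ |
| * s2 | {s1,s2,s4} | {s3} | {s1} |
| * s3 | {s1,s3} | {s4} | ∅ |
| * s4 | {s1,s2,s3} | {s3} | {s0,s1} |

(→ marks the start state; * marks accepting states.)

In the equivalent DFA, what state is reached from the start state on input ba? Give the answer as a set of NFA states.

Start: {s0,s3}.
δ(s0,b) = {s1,s3}; δ(s3,b) = {s4}.
Union: {s1,s3,s4}.
ε-closure gives {s0,s1,s3,s4}.
After b: {s0,s1,s3,s4}.
δ(s0,a) = {s2,s4}; δ(s1,a) = ∅; δ(s3,a) = {s1,s3}; δ(s4,a) = {s1,s2,s3}.
Union: {s1,s2,s3,s4}.
ε-closure gives {s0,s1,s2,s3,s4}.
After a: {s0,s1,s2,s3,s4}.

{s0,s1,s2,s3,s4}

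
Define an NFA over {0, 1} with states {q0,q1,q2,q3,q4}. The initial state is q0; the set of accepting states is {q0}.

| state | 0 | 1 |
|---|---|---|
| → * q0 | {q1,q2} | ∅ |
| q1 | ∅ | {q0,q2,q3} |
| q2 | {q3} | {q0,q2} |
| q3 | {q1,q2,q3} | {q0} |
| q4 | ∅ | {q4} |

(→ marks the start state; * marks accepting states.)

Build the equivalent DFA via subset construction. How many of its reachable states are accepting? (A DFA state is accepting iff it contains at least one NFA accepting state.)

Start state of the DFA: {q0}.
{q0} --0--> {q1,q2}  [new]
{q0} --1--> ∅  [new]
{q1,q2} --0--> {q3}  [new]
{q1,q2} --1--> {q0,q2,q3}  [new]
∅ --0--> ∅  [seen]
∅ --1--> ∅  [seen]
{q3} --0--> {q1,q2,q3}  [new]
{q3} --1--> {q0}  [seen]
{q0,q2,q3} --0--> {q1,q2,q3}  [seen]
{q0,q2,q3} --1--> {q0,q2}  [new]
{q1,q2,q3} --0--> {q1,q2,q3}  [seen]
{q1,q2,q3} --1--> {q0,q2,q3}  [seen]
{q0,q2} --0--> {q1,q2,q3}  [seen]
{q0,q2} --1--> {q0,q2}  [seen]
Reachable DFA states: {q0}, {q1,q2}, ∅, {q3}, {q0,q2,q3}, {q1,q2,q3}, {q0,q2}.
Accepting DFA states (contain an NFA accepting state): {q0}, {q0,q2,q3}, {q0,q2}.

3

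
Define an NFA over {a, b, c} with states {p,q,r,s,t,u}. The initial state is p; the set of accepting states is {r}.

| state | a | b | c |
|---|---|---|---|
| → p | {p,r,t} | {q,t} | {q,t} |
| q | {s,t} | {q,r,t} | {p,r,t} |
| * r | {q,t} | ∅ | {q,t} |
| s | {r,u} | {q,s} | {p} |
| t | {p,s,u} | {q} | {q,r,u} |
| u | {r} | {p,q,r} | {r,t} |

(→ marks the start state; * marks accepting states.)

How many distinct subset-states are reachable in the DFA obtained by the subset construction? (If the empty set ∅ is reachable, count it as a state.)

13

Start state of the DFA: {p}.
{p} --a--> {p,r,t}  [new]
{p} --b--> {q,t}  [new]
{p} --c--> {q,t}  [seen]
{p,r,t} --a--> {p,q,r,s,t,u}  [new]
{p,r,t} --b--> {q,t}  [seen]
{p,r,t} --c--> {q,r,t,u}  [new]
{q,t} --a--> {p,s,t,u}  [new]
{q,t} --b--> {q,r,t}  [new]
{q,t} --c--> {p,q,r,t,u}  [new]
{p,q,r,s,t,u} --a--> {p,q,r,s,t,u}  [seen]
{p,q,r,s,t,u} --b--> {p,q,r,s,t}  [new]
{p,q,r,s,t,u} --c--> {p,q,r,t,u}  [seen]
{q,r,t,u} --a--> {p,q,r,s,t,u}  [seen]
{q,r,t,u} --b--> {p,q,r,t}  [new]
{q,r,t,u} --c--> {p,q,r,t,u}  [seen]
{p,s,t,u} --a--> {p,r,s,t,u}  [new]
{p,s,t,u} --b--> {p,q,r,s,t}  [seen]
{p,s,t,u} --c--> {p,q,r,t,u}  [seen]
{q,r,t} --a--> {p,q,s,t,u}  [new]
{q,r,t} --b--> {q,r,t}  [seen]
{q,r,t} --c--> {p,q,r,t,u}  [seen]
{p,q,r,t,u} --a--> {p,q,r,s,t,u}  [seen]
{p,q,r,t,u} --b--> {p,q,r,t}  [seen]
{p,q,r,t,u} --c--> {p,q,r,t,u}  [seen]
{p,q,r,s,t} --a--> {p,q,r,s,t,u}  [seen]
{p,q,r,s,t} --b--> {q,r,s,t}  [new]
{p,q,r,s,t} --c--> {p,q,r,t,u}  [seen]
{p,q,r,t} --a--> {p,q,r,s,t,u}  [seen]
{p,q,r,t} --b--> {q,r,t}  [seen]
{p,q,r,t} --c--> {p,q,r,t,u}  [seen]
{p,r,s,t,u} --a--> {p,q,r,s,t,u}  [seen]
{p,r,s,t,u} --b--> {p,q,r,s,t}  [seen]
{p,r,s,t,u} --c--> {p,q,r,t,u}  [seen]
{p,q,s,t,u} --a--> {p,r,s,t,u}  [seen]
{p,q,s,t,u} --b--> {p,q,r,s,t}  [seen]
{p,q,s,t,u} --c--> {p,q,r,t,u}  [seen]
{q,r,s,t} --a--> {p,q,r,s,t,u}  [seen]
{q,r,s,t} --b--> {q,r,s,t}  [seen]
{q,r,s,t} --c--> {p,q,r,t,u}  [seen]
Reachable DFA states: {p}, {p,r,t}, {q,t}, {p,q,r,s,t,u}, {q,r,t,u}, {p,s,t,u}, {q,r,t}, {p,q,r,t,u}, {p,q,r,s,t}, {p,q,r,t}, {p,r,s,t,u}, {p,q,s,t,u}, {q,r,s,t}.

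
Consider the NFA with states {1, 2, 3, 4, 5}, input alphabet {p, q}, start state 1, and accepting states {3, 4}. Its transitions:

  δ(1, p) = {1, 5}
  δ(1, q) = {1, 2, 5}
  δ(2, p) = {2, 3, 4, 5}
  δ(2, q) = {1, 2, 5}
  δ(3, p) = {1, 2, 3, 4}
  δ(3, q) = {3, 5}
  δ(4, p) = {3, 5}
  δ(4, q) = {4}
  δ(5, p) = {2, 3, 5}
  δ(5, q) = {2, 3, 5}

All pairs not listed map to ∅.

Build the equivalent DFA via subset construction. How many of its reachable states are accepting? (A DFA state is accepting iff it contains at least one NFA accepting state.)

2

Start state of the DFA: {1}.
{1} --p--> {1, 5}  [new]
{1} --q--> {1, 2, 5}  [new]
{1, 5} --p--> {1, 2, 3, 5}  [new]
{1, 5} --q--> {1, 2, 3, 5}  [seen]
{1, 2, 5} --p--> {1, 2, 3, 4, 5}  [new]
{1, 2, 5} --q--> {1, 2, 3, 5}  [seen]
{1, 2, 3, 5} --p--> {1, 2, 3, 4, 5}  [seen]
{1, 2, 3, 5} --q--> {1, 2, 3, 5}  [seen]
{1, 2, 3, 4, 5} --p--> {1, 2, 3, 4, 5}  [seen]
{1, 2, 3, 4, 5} --q--> {1, 2, 3, 4, 5}  [seen]
Reachable DFA states: {1}, {1, 5}, {1, 2, 5}, {1, 2, 3, 5}, {1, 2, 3, 4, 5}.
Accepting DFA states (contain an NFA accepting state): {1, 2, 3, 5}, {1, 2, 3, 4, 5}.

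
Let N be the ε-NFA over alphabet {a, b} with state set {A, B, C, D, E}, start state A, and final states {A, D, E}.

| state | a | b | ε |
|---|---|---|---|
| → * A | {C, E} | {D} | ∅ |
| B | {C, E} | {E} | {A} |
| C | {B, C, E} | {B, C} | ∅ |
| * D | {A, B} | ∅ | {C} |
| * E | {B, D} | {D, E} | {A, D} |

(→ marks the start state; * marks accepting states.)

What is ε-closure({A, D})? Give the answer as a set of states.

Begin with {A, D}.
D →ε {C}; add C.
ε-closure = {A, C, D}.

{A, C, D}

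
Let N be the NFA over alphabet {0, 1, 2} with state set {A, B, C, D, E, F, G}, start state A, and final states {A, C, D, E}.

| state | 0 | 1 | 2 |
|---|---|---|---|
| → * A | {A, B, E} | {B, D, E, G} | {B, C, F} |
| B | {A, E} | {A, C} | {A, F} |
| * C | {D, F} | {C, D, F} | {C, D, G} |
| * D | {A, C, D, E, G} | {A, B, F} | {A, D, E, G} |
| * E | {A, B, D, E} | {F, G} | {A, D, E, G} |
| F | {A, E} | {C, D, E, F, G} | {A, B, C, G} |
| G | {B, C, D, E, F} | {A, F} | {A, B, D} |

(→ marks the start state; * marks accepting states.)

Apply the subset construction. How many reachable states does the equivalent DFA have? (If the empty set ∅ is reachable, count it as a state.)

Start state of the DFA: {A}.
{A} --0--> {A, B, E}  [new]
{A} --1--> {B, D, E, G}  [new]
{A} --2--> {B, C, F}  [new]
{A, B, E} --0--> {A, B, D, E}  [new]
{A, B, E} --1--> {A, B, C, D, E, F, G}  [new]
{A, B, E} --2--> {A, B, C, D, E, F, G}  [seen]
{B, D, E, G} --0--> {A, B, C, D, E, F, G}  [seen]
{B, D, E, G} --1--> {A, B, C, F, G}  [new]
{B, D, E, G} --2--> {A, B, D, E, F, G}  [new]
{B, C, F} --0--> {A, D, E, F}  [new]
{B, C, F} --1--> {A, C, D, E, F, G}  [new]
{B, C, F} --2--> {A, B, C, D, F, G}  [new]
{A, B, D, E} --0--> {A, B, C, D, E, G}  [new]
{A, B, D, E} --1--> {A, B, C, D, E, F, G}  [seen]
{A, B, D, E} --2--> {A, B, C, D, E, F, G}  [seen]
{A, B, C, D, E, F, G} --0--> {A, B, C, D, E, F, G}  [seen]
{A, B, C, D, E, F, G} --1--> {A, B, C, D, E, F, G}  [seen]
{A, B, C, D, E, F, G} --2--> {A, B, C, D, E, F, G}  [seen]
{A, B, C, F, G} --0--> {A, B, C, D, E, F}  [new]
{A, B, C, F, G} --1--> {A, B, C, D, E, F, G}  [seen]
{A, B, C, F, G} --2--> {A, B, C, D, F, G}  [seen]
{A, B, D, E, F, G} --0--> {A, B, C, D, E, F, G}  [seen]
{A, B, D, E, F, G} --1--> {A, B, C, D, E, F, G}  [seen]
{A, B, D, E, F, G} --2--> {A, B, C, D, E, F, G}  [seen]
{A, D, E, F} --0--> {A, B, C, D, E, G}  [seen]
{A, D, E, F} --1--> {A, B, C, D, E, F, G}  [seen]
{A, D, E, F} --2--> {A, B, C, D, E, F, G}  [seen]
{A, C, D, E, F, G} --0--> {A, B, C, D, E, F, G}  [seen]
{A, C, D, E, F, G} --1--> {A, B, C, D, E, F, G}  [seen]
{A, C, D, E, F, G} --2--> {A, B, C, D, E, F, G}  [seen]
{A, B, C, D, F, G} --0--> {A, B, C, D, E, F, G}  [seen]
{A, B, C, D, F, G} --1--> {A, B, C, D, E, F, G}  [seen]
{A, B, C, D, F, G} --2--> {A, B, C, D, E, F, G}  [seen]
{A, B, C, D, E, G} --0--> {A, B, C, D, E, F, G}  [seen]
{A, B, C, D, E, G} --1--> {A, B, C, D, E, F, G}  [seen]
{A, B, C, D, E, G} --2--> {A, B, C, D, E, F, G}  [seen]
{A, B, C, D, E, F} --0--> {A, B, C, D, E, F, G}  [seen]
{A, B, C, D, E, F} --1--> {A, B, C, D, E, F, G}  [seen]
{A, B, C, D, E, F} --2--> {A, B, C, D, E, F, G}  [seen]
Reachable DFA states: {A}, {A, B, E}, {B, D, E, G}, {B, C, F}, {A, B, D, E}, {A, B, C, D, E, F, G}, {A, B, C, F, G}, {A, B, D, E, F, G}, {A, D, E, F}, {A, C, D, E, F, G}, {A, B, C, D, F, G}, {A, B, C, D, E, G}, {A, B, C, D, E, F}.

13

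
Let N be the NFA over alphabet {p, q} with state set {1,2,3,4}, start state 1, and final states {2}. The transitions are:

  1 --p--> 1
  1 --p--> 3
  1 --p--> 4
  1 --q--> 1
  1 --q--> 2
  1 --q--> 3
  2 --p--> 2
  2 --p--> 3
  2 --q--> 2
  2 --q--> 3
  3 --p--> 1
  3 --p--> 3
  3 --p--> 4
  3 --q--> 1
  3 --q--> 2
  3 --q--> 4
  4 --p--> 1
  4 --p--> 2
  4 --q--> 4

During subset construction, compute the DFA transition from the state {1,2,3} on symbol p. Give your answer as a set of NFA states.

δ(1,p) = {1,3,4}; δ(2,p) = {2,3}; δ(3,p) = {1,3,4}.
Union: {1,2,3,4}.

{1,2,3,4}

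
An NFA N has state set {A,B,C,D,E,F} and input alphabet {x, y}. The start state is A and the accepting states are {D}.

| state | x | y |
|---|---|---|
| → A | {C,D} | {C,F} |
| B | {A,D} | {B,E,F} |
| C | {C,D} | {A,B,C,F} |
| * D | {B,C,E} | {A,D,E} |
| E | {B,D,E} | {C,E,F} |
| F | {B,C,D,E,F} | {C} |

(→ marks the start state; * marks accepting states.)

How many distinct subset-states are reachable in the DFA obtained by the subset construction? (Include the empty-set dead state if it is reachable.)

9

Start state of the DFA: {A}.
{A} --x--> {C,D}  [new]
{A} --y--> {C,F}  [new]
{C,D} --x--> {B,C,D,E}  [new]
{C,D} --y--> {A,B,C,D,E,F}  [new]
{C,F} --x--> {B,C,D,E,F}  [new]
{C,F} --y--> {A,B,C,F}  [new]
{B,C,D,E} --x--> {A,B,C,D,E}  [new]
{B,C,D,E} --y--> {A,B,C,D,E,F}  [seen]
{A,B,C,D,E,F} --x--> {A,B,C,D,E,F}  [seen]
{A,B,C,D,E,F} --y--> {A,B,C,D,E,F}  [seen]
{B,C,D,E,F} --x--> {A,B,C,D,E,F}  [seen]
{B,C,D,E,F} --y--> {A,B,C,D,E,F}  [seen]
{A,B,C,F} --x--> {A,B,C,D,E,F}  [seen]
{A,B,C,F} --y--> {A,B,C,E,F}  [new]
{A,B,C,D,E} --x--> {A,B,C,D,E}  [seen]
{A,B,C,D,E} --y--> {A,B,C,D,E,F}  [seen]
{A,B,C,E,F} --x--> {A,B,C,D,E,F}  [seen]
{A,B,C,E,F} --y--> {A,B,C,E,F}  [seen]
Reachable DFA states: {A}, {C,D}, {C,F}, {B,C,D,E}, {A,B,C,D,E,F}, {B,C,D,E,F}, {A,B,C,F}, {A,B,C,D,E}, {A,B,C,E,F}.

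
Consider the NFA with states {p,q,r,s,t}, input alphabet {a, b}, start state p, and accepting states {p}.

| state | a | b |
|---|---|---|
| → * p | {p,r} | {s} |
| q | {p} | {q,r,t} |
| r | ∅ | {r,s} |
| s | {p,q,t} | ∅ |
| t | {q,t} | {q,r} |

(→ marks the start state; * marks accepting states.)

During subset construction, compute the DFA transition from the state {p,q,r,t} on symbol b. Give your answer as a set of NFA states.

{q,r,s,t}

δ(p,b) = {s}; δ(q,b) = {q,r,t}; δ(r,b) = {r,s}; δ(t,b) = {q,r}.
Union: {q,r,s,t}.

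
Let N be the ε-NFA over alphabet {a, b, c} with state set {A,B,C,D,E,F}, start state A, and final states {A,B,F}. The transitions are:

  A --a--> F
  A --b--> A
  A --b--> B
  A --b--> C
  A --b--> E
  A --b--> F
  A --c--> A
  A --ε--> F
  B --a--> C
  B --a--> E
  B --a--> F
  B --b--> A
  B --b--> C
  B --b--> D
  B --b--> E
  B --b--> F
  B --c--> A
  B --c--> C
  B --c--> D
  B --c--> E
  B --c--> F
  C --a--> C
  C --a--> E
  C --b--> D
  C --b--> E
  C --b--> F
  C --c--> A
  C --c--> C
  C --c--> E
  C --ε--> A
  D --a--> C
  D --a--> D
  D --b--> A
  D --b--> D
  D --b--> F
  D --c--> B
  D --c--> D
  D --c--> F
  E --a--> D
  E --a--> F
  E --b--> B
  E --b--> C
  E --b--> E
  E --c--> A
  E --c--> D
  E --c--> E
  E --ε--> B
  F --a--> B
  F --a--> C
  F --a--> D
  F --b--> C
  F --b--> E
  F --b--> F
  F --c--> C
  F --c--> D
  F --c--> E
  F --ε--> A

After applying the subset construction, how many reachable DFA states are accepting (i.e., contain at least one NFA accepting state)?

4

Start state of the DFA: {A,F} (ε-closure of the NFA start).
{A,F} --a--> {A,B,C,D,F}  [new]
{A,F} --b--> {A,B,C,E,F}  [new]
{A,F} --c--> {A,B,C,D,E,F}  [new]
{A,B,C,D,F} --a--> {A,B,C,D,E,F}  [seen]
{A,B,C,D,F} --b--> {A,B,C,D,E,F}  [seen]
{A,B,C,D,F} --c--> {A,B,C,D,E,F}  [seen]
{A,B,C,E,F} --a--> {A,B,C,D,E,F}  [seen]
{A,B,C,E,F} --b--> {A,B,C,D,E,F}  [seen]
{A,B,C,E,F} --c--> {A,B,C,D,E,F}  [seen]
{A,B,C,D,E,F} --a--> {A,B,C,D,E,F}  [seen]
{A,B,C,D,E,F} --b--> {A,B,C,D,E,F}  [seen]
{A,B,C,D,E,F} --c--> {A,B,C,D,E,F}  [seen]
Reachable DFA states: {A,F}, {A,B,C,D,F}, {A,B,C,E,F}, {A,B,C,D,E,F}.
Accepting DFA states (contain an NFA accepting state): {A,F}, {A,B,C,D,F}, {A,B,C,E,F}, {A,B,C,D,E,F}.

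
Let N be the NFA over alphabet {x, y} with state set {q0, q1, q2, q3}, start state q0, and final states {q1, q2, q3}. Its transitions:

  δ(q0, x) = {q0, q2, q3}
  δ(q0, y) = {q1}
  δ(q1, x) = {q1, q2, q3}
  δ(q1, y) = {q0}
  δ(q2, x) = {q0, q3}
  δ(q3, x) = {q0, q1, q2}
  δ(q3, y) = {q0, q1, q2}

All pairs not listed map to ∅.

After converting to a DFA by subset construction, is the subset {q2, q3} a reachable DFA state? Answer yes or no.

no

Start state of the DFA: {q0}.
{q0} --x--> {q0, q2, q3}  [new]
{q0} --y--> {q1}  [new]
{q0, q2, q3} --x--> {q0, q1, q2, q3}  [new]
{q0, q2, q3} --y--> {q0, q1, q2}  [new]
{q1} --x--> {q1, q2, q3}  [new]
{q1} --y--> {q0}  [seen]
{q0, q1, q2, q3} --x--> {q0, q1, q2, q3}  [seen]
{q0, q1, q2, q3} --y--> {q0, q1, q2}  [seen]
{q0, q1, q2} --x--> {q0, q1, q2, q3}  [seen]
{q0, q1, q2} --y--> {q0, q1}  [new]
{q1, q2, q3} --x--> {q0, q1, q2, q3}  [seen]
{q1, q2, q3} --y--> {q0, q1, q2}  [seen]
{q0, q1} --x--> {q0, q1, q2, q3}  [seen]
{q0, q1} --y--> {q0, q1}  [seen]
Reachable DFA states: {q0}, {q0, q2, q3}, {q1}, {q0, q1, q2, q3}, {q0, q1, q2}, {q1, q2, q3}, {q0, q1}.
{q2, q3} is not among them.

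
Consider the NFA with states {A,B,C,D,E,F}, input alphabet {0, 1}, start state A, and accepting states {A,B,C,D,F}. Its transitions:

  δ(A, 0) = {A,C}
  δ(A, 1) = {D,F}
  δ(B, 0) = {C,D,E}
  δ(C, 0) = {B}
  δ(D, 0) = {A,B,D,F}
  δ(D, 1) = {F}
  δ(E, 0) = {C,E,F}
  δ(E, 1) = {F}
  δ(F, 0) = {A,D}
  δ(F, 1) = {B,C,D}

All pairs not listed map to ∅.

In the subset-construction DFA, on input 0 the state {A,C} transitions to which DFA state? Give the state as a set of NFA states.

δ(A,0) = {A,C}; δ(C,0) = {B}.
Union: {A,B,C}.

{A,B,C}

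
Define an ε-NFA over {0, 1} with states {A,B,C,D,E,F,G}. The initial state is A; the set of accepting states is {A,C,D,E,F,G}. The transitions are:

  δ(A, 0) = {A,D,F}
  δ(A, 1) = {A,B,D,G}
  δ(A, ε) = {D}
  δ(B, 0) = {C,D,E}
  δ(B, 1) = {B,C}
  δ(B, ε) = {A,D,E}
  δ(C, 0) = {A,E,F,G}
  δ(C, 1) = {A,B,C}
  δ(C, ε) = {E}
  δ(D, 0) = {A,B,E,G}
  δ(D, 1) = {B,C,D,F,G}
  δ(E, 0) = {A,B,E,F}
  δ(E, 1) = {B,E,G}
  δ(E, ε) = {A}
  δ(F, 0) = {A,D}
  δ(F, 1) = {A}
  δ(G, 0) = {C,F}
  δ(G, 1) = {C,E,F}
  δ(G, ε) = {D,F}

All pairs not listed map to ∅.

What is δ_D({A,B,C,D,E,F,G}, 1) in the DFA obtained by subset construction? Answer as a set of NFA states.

δ(A,1) = {A,B,D,G}; δ(B,1) = {B,C}; δ(C,1) = {A,B,C}; δ(D,1) = {B,C,D,F,G}; δ(E,1) = {B,E,G}; δ(F,1) = {A}; δ(G,1) = {C,E,F}.
Union: {A,B,C,D,E,F,G}.

{A,B,C,D,E,F,G}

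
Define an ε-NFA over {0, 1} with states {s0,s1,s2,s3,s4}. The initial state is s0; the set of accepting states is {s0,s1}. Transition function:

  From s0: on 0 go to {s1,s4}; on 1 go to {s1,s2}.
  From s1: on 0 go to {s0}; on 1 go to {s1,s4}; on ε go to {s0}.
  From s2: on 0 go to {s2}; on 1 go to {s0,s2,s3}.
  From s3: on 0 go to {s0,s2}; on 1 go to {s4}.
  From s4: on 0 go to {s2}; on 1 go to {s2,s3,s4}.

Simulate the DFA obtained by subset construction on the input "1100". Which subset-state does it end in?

{s0,s1,s2,s4}

Start: {s0}.
δ(s0,1) = {s1,s2}.
Union: {s1,s2}.
ε-closure gives {s0,s1,s2}.
After 1: {s0,s1,s2}.
δ(s0,1) = {s1,s2}; δ(s1,1) = {s1,s4}; δ(s2,1) = {s0,s2,s3}.
Union: {s0,s1,s2,s3,s4}.
After 1: {s0,s1,s2,s3,s4}.
δ(s0,0) = {s1,s4}; δ(s1,0) = {s0}; δ(s2,0) = {s2}; δ(s3,0) = {s0,s2}; δ(s4,0) = {s2}.
Union: {s0,s1,s2,s4}.
After 0: {s0,s1,s2,s4}.
δ(s0,0) = {s1,s4}; δ(s1,0) = {s0}; δ(s2,0) = {s2}; δ(s4,0) = {s2}.
Union: {s0,s1,s2,s4}.
After 0: {s0,s1,s2,s4}.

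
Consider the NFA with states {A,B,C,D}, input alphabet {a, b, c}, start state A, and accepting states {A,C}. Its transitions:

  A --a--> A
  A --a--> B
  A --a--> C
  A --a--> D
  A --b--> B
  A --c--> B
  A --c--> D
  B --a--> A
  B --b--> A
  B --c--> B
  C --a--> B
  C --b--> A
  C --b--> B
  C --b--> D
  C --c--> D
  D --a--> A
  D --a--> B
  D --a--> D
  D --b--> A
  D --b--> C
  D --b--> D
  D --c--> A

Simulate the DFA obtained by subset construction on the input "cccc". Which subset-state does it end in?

Start: {A}.
δ(A,c) = {B,D}.
Union: {B,D}.
After c: {B,D}.
δ(B,c) = {B}; δ(D,c) = {A}.
Union: {A,B}.
After c: {A,B}.
δ(A,c) = {B,D}; δ(B,c) = {B}.
Union: {B,D}.
After c: {B,D}.
δ(B,c) = {B}; δ(D,c) = {A}.
Union: {A,B}.
After c: {A,B}.

{A,B}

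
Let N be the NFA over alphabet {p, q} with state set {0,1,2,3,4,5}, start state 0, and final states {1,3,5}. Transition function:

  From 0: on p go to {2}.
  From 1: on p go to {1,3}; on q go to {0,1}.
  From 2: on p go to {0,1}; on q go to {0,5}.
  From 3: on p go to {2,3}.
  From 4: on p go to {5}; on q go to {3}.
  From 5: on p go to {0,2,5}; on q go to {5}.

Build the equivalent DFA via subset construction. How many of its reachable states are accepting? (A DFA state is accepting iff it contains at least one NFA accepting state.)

9

Start state of the DFA: {0}.
{0} --p--> {2}  [new]
{0} --q--> ∅  [new]
{2} --p--> {0,1}  [new]
{2} --q--> {0,5}  [new]
∅ --p--> ∅  [seen]
∅ --q--> ∅  [seen]
{0,1} --p--> {1,2,3}  [new]
{0,1} --q--> {0,1}  [seen]
{0,5} --p--> {0,2,5}  [new]
{0,5} --q--> {5}  [new]
{1,2,3} --p--> {0,1,2,3}  [new]
{1,2,3} --q--> {0,1,5}  [new]
{0,2,5} --p--> {0,1,2,5}  [new]
{0,2,5} --q--> {0,5}  [seen]
{5} --p--> {0,2,5}  [seen]
{5} --q--> {5}  [seen]
{0,1,2,3} --p--> {0,1,2,3}  [seen]
{0,1,2,3} --q--> {0,1,5}  [seen]
{0,1,5} --p--> {0,1,2,3,5}  [new]
{0,1,5} --q--> {0,1,5}  [seen]
{0,1,2,5} --p--> {0,1,2,3,5}  [seen]
{0,1,2,5} --q--> {0,1,5}  [seen]
{0,1,2,3,5} --p--> {0,1,2,3,5}  [seen]
{0,1,2,3,5} --q--> {0,1,5}  [seen]
Reachable DFA states: {0}, {2}, ∅, {0,1}, {0,5}, {1,2,3}, {0,2,5}, {5}, {0,1,2,3}, {0,1,5}, {0,1,2,5}, {0,1,2,3,5}.
Accepting DFA states (contain an NFA accepting state): {0,1}, {0,5}, {1,2,3}, {0,2,5}, {5}, {0,1,2,3}, {0,1,5}, {0,1,2,5}, {0,1,2,3,5}.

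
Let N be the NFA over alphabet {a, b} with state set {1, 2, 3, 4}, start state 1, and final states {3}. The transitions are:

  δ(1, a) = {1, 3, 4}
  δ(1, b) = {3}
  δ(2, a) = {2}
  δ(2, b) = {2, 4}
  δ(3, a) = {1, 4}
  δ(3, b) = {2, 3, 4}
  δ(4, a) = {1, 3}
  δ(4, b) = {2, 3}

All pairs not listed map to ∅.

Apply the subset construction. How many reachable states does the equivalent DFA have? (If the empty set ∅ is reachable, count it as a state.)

8

Start state of the DFA: {1}.
{1} --a--> {1, 3, 4}  [new]
{1} --b--> {3}  [new]
{1, 3, 4} --a--> {1, 3, 4}  [seen]
{1, 3, 4} --b--> {2, 3, 4}  [new]
{3} --a--> {1, 4}  [new]
{3} --b--> {2, 3, 4}  [seen]
{2, 3, 4} --a--> {1, 2, 3, 4}  [new]
{2, 3, 4} --b--> {2, 3, 4}  [seen]
{1, 4} --a--> {1, 3, 4}  [seen]
{1, 4} --b--> {2, 3}  [new]
{1, 2, 3, 4} --a--> {1, 2, 3, 4}  [seen]
{1, 2, 3, 4} --b--> {2, 3, 4}  [seen]
{2, 3} --a--> {1, 2, 4}  [new]
{2, 3} --b--> {2, 3, 4}  [seen]
{1, 2, 4} --a--> {1, 2, 3, 4}  [seen]
{1, 2, 4} --b--> {2, 3, 4}  [seen]
Reachable DFA states: {1}, {1, 3, 4}, {3}, {2, 3, 4}, {1, 4}, {1, 2, 3, 4}, {2, 3}, {1, 2, 4}.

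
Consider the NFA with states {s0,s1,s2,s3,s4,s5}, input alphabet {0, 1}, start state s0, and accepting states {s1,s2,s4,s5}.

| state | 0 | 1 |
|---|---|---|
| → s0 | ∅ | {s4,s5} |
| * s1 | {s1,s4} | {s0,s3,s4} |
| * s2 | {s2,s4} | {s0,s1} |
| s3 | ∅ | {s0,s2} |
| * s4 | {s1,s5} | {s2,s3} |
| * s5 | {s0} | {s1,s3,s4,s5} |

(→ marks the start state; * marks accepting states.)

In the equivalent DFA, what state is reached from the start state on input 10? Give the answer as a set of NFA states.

{s0,s1,s5}

Start: {s0}.
δ(s0,1) = {s4,s5}.
Union: {s4,s5}.
After 1: {s4,s5}.
δ(s4,0) = {s1,s5}; δ(s5,0) = {s0}.
Union: {s0,s1,s5}.
After 0: {s0,s1,s5}.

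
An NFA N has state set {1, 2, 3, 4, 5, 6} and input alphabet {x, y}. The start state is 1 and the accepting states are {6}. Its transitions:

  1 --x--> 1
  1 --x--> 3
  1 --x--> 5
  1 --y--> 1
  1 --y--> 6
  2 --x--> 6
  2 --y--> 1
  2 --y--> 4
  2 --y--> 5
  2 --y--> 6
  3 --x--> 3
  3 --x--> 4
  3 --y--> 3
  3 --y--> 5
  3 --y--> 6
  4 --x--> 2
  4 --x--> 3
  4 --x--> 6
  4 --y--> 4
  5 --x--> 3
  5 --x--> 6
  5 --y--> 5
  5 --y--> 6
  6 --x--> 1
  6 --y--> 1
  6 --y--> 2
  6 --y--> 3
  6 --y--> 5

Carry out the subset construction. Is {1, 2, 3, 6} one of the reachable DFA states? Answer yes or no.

Start state of the DFA: {1}.
{1} --x--> {1, 3, 5}  [new]
{1} --y--> {1, 6}  [new]
{1, 3, 5} --x--> {1, 3, 4, 5, 6}  [new]
{1, 3, 5} --y--> {1, 3, 5, 6}  [new]
{1, 6} --x--> {1, 3, 5}  [seen]
{1, 6} --y--> {1, 2, 3, 5, 6}  [new]
{1, 3, 4, 5, 6} --x--> {1, 2, 3, 4, 5, 6}  [new]
{1, 3, 4, 5, 6} --y--> {1, 2, 3, 4, 5, 6}  [seen]
{1, 3, 5, 6} --x--> {1, 3, 4, 5, 6}  [seen]
{1, 3, 5, 6} --y--> {1, 2, 3, 5, 6}  [seen]
{1, 2, 3, 5, 6} --x--> {1, 3, 4, 5, 6}  [seen]
{1, 2, 3, 5, 6} --y--> {1, 2, 3, 4, 5, 6}  [seen]
{1, 2, 3, 4, 5, 6} --x--> {1, 2, 3, 4, 5, 6}  [seen]
{1, 2, 3, 4, 5, 6} --y--> {1, 2, 3, 4, 5, 6}  [seen]
Reachable DFA states: {1}, {1, 3, 5}, {1, 6}, {1, 3, 4, 5, 6}, {1, 3, 5, 6}, {1, 2, 3, 5, 6}, {1, 2, 3, 4, 5, 6}.
{1, 2, 3, 6} is not among them.

no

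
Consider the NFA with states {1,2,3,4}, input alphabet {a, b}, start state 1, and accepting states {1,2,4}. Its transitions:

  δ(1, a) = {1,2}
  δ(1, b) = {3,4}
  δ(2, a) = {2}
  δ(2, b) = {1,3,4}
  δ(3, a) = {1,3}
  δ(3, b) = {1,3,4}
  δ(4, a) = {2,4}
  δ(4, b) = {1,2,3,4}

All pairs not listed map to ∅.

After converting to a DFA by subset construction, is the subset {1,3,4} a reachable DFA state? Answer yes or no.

yes

Start state of the DFA: {1}.
{1} --a--> {1,2}  [new]
{1} --b--> {3,4}  [new]
{1,2} --a--> {1,2}  [seen]
{1,2} --b--> {1,3,4}  [new]
{3,4} --a--> {1,2,3,4}  [new]
{3,4} --b--> {1,2,3,4}  [seen]
{1,3,4} --a--> {1,2,3,4}  [seen]
{1,3,4} --b--> {1,2,3,4}  [seen]
{1,2,3,4} --a--> {1,2,3,4}  [seen]
{1,2,3,4} --b--> {1,2,3,4}  [seen]
Reachable DFA states: {1}, {1,2}, {3,4}, {1,3,4}, {1,2,3,4}.
{1,3,4} is among them.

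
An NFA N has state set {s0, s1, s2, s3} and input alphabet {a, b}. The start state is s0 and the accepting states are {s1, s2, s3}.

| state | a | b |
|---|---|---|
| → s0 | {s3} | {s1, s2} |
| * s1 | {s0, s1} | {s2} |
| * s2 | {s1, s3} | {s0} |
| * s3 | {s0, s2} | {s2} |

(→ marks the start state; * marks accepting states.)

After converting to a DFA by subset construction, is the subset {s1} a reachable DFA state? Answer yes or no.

Start state of the DFA: {s0}.
{s0} --a--> {s3}  [new]
{s0} --b--> {s1, s2}  [new]
{s3} --a--> {s0, s2}  [new]
{s3} --b--> {s2}  [new]
{s1, s2} --a--> {s0, s1, s3}  [new]
{s1, s2} --b--> {s0, s2}  [seen]
{s0, s2} --a--> {s1, s3}  [new]
{s0, s2} --b--> {s0, s1, s2}  [new]
{s2} --a--> {s1, s3}  [seen]
{s2} --b--> {s0}  [seen]
{s0, s1, s3} --a--> {s0, s1, s2, s3}  [new]
{s0, s1, s3} --b--> {s1, s2}  [seen]
{s1, s3} --a--> {s0, s1, s2}  [seen]
{s1, s3} --b--> {s2}  [seen]
{s0, s1, s2} --a--> {s0, s1, s3}  [seen]
{s0, s1, s2} --b--> {s0, s1, s2}  [seen]
{s0, s1, s2, s3} --a--> {s0, s1, s2, s3}  [seen]
{s0, s1, s2, s3} --b--> {s0, s1, s2}  [seen]
Reachable DFA states: {s0}, {s3}, {s1, s2}, {s0, s2}, {s2}, {s0, s1, s3}, {s1, s3}, {s0, s1, s2}, {s0, s1, s2, s3}.
{s1} is not among them.

no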